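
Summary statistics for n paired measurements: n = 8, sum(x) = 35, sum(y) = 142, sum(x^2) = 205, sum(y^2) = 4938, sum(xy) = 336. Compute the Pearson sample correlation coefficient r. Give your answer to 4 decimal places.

-0.8055

Numerator: nΣxy − (Σx)(Σy) = 8·336 − (35)(142) = -2282
Denominator: √[(nΣx²−(Σx)²)(nΣy²−(Σy)²)]
  nΣx²−(Σx)² = 8·205 − 1225 = 415;  nΣy²−(Σy)² = 8·4938 − 20164 = 19340
  √(415·19340) = √8026100 = 2833.0372
r = -2282 / 2833.0372 = -0.8055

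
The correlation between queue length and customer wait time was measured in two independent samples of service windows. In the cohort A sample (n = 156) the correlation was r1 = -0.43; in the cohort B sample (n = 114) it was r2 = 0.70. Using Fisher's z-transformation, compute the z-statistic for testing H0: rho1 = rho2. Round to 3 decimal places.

-10.645

z1 = atanh(-0.43) = -0.459897,  z2 = atanh(0.70) = 0.867301
SE = √(1/(n1−3) + 1/(n2−3)) = √(1/153 + 1/111) = √(0.0065359 + 0.0090090) = √0.0155449 = 0.124679
z = (z1 − z2)/SE = (-0.459897 − 0.867301) / 0.124679 = -1.327198 / 0.124679 = -10.645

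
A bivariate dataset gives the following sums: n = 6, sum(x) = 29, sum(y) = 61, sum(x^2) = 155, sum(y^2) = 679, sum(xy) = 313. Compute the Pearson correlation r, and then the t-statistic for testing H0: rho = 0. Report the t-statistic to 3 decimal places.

Numerator: nΣxy − (Σx)(Σy) = 6·313 − (29)(61) = 109
Denominator: √[(nΣx²−(Σx)²)(nΣy²−(Σy)²)]
  nΣx²−(Σx)² = 6·155 − 841 = 89;  nΣy²−(Σy)² = 6·679 − 3721 = 353
  √(89·353) = √31417 = 177.2484
r = 109 / 177.2484 = 0.6150
t = r·√(n−2)/√(1−r²) = 0.6150·√4 / √(1−0.378225) = 1.230000 / 0.788527 = 1.560

1.560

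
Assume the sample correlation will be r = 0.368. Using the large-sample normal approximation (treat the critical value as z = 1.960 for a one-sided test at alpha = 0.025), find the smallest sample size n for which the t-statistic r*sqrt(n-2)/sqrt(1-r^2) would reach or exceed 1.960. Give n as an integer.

r√(n−2)/√(1−r²) ≥ 1.960  ⇔  n−2 ≥ (1.960)²·(1−r²)/r²
(1−r²)/r² = (1−0.135424)/0.135424 = 6.3842
n ≥ 2 + 3.8416·6.3842 = 2 + 24.5255 = 26.5255
⌈26.5255⌉ = 27

27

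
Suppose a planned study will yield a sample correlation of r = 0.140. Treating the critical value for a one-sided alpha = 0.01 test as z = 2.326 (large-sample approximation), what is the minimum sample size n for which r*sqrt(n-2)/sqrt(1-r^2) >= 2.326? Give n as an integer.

273

Need r·√(n−2)/√(1−r²) ≥ 2.326
√(n−2) ≥ 2.326·√(1−0.019600) / 0.140 = 2.326·0.990152 / 0.140 = 16.4507
n−2 ≥ 270.6255  ⇒  n ≥ 272.6255
Smallest integer n = 273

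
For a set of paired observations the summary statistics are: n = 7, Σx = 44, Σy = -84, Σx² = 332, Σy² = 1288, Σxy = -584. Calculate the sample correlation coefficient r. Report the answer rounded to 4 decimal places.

-0.4495

Numerator: nΣxy − (Σx)(Σy) = 7·(-584) − (44)(-84) = -392
Denominator: √[(nΣx²−(Σx)²)(nΣy²−(Σy)²)]
  nΣx²−(Σx)² = 7·332 − 1936 = 388;  nΣy²−(Σy)² = 7·1288 − 7056 = 1960
  √(388·1960) = √760480 = 872.0550
r = -392 / 872.0550 = -0.4495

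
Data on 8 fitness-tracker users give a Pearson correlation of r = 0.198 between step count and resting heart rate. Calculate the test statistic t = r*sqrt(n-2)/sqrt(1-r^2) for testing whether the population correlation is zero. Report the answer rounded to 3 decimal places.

0.495

t = r·√(n−2) / √(1−r²) with r = 0.198, n = 8
  = 0.198·√6 / √(1 − 0.039204)
  = 0.198·2.449490 / 0.980202
  = 0.484999 / 0.980202 = 0.495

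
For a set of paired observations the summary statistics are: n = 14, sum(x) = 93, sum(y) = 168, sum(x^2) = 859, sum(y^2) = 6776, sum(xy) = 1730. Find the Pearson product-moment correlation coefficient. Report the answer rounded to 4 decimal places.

Numerator: nΣxy − (Σx)(Σy) = 14·1730 − (93)(168) = 8596
Denominator: √[(nΣx²−(Σx)²)(nΣy²−(Σy)²)]
  nΣx²−(Σx)² = 14·859 − 8649 = 3377;  nΣy²−(Σy)² = 14·6776 − 28224 = 66640
  √(3377·66640) = √225043280 = 15001.4426
r = 8596 / 15001.4426 = 0.5730

0.5730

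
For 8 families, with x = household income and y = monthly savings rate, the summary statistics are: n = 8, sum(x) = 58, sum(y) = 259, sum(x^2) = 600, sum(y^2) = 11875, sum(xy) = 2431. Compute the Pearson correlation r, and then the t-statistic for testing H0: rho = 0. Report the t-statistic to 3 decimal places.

2.394

S_xy = nΣxy − ΣxΣy = 8·2431 − 58·259 = 19448 − 15022 = 4426
S_xx = nΣx² − (Σx)² = 8·600 − 58² = 4800 − 3364 = 1436
S_yy = nΣy² − (Σy)² = 8·11875 − 259² = 95000 − 67081 = 27919
r = S_xy / √(S_xx·S_yy) = 4426 / √(1436·27919) = 4426 / √40091684 = 4426 / 6331.7994 = 0.6990
t = r·√(n−2)/√(1−r²) = 0.6990·√6 / √(1−0.488601) = 1.712193 / 0.715122 = 2.394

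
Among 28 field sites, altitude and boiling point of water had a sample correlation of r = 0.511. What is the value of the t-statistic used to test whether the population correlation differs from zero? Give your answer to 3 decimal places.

3.031

1 − r² = 1 − 0.261121 = 0.738879;  √(1−r²) = 0.859581
√(n−2) = √26 = 5.099020
t = r·√(n−2)/√(1−r²) = 0.511 · 5.099020 / 0.859581 = 3.031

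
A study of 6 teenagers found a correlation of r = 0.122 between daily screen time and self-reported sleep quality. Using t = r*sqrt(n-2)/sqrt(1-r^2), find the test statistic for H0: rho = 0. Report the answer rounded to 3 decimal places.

1 − r² = 1 − 0.014884 = 0.985116;  √(1−r²) = 0.992530
√(n−2) = √4 = 2.000000
t = r·√(n−2)/√(1−r²) = 0.122 · 2.000000 / 0.992530 = 0.246

0.246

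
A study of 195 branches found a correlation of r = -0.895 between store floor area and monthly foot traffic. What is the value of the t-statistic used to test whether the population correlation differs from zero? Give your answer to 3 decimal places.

-27.874

1 − r² = 1 − 0.801025 = 0.198975;  √(1−r²) = 0.446066
√(n−2) = √193 = 13.892444
t = r·√(n−2)/√(1−r²) = -0.895 · 13.892444 / 0.446066 = -27.874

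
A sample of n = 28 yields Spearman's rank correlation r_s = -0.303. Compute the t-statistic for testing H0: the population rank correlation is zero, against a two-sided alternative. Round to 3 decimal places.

1 − r_s² = 1 − 0.091809 = 0.908191;  √(1−r_s²) = 0.952991
√(n−2) = √26 = 5.099020
t = r_s·√(n−2)/√(1−r_s²) = -0.303 · 5.099020 / 0.952991 = -1.621

-1.621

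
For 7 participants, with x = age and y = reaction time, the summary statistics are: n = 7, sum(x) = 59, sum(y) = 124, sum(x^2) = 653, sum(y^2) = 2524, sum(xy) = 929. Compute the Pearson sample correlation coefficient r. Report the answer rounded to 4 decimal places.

-0.5144

S_xy = nΣxy − ΣxΣy = 7·929 − 59·124 = 6503 − 7316 = -813
S_xx = nΣx² − (Σx)² = 7·653 − 59² = 4571 − 3481 = 1090
S_yy = nΣy² − (Σy)² = 7·2524 − 124² = 17668 − 15376 = 2292
r = S_xy / √(S_xx·S_yy) = -813 / √(1090·2292) = -813 / √2498280 = -813 / 1580.5948 = -0.5144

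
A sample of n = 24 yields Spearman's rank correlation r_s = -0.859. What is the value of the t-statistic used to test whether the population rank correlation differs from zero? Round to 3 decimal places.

1 − r_s² = 1 − 0.737881 = 0.262119;  √(1−r_s²) = 0.511976
√(n−2) = √22 = 4.690416
t = r_s·√(n−2)/√(1−r_s²) = -0.859 · 4.690416 / 0.511976 = -7.870

-7.870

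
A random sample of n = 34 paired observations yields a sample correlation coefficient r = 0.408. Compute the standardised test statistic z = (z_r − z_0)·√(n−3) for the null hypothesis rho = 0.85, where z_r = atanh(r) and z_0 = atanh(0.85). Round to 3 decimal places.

z_r = atanh(0.408) = 0.433209,  z_0 = atanh(0.85) = 1.256153
SE = 1/√(n−3) = 1/√31 = 0.179605
z = (z_r − z_0)/SE = (0.433209 − 1.256153) / 0.179605 = -0.822944 / 0.179605 = -4.582

-4.582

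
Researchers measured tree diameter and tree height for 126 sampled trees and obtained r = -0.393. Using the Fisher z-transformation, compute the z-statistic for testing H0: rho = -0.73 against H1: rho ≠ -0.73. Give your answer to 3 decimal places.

5.694

Fisher z: atanh(-0.393) = -0.415343, atanh(-0.73) = -0.928727
z = (z_r − z_0)·√(n−3) = (-0.415343 − (-0.928727))·√123 = 0.513384 · 11.090537 = 5.694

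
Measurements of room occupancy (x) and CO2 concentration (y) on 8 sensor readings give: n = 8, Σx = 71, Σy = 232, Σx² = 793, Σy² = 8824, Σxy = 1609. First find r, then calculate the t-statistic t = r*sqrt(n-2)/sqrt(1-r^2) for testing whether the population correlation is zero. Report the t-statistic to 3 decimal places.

Numerator: nΣxy − (Σx)(Σy) = 8·1609 − (71)(232) = -3600
Denominator: √[(nΣx²−(Σx)²)(nΣy²−(Σy)²)]
  nΣx²−(Σx)² = 8·793 − 5041 = 1303;  nΣy²−(Σy)² = 8·8824 − 53824 = 16768
  √(1303·16768) = √21848704 = 4674.2597
r = -3600 / 4674.2597 = -0.7702
t = r·√(n−2)/√(1−r²) = -0.7702·√6 / √(1−0.593208) = -1.886597 / 0.637802 = -2.958

-2.958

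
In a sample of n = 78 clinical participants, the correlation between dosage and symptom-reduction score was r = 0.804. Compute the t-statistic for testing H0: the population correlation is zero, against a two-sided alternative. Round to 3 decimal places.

11.787

t = r·√(n−2) / √(1−r²) with r = 0.804, n = 78
  = 0.804·√76 / √(1 − 0.646416)
  = 0.804·8.717798 / 0.594629
  = 7.009110 / 0.594629 = 11.787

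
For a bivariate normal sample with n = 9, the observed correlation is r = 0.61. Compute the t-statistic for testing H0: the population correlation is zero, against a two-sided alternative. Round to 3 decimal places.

2.037

t = r·√(n−2) / √(1−r²) with r = 0.61, n = 9
  = 0.61·√7 / √(1 − 0.3721)
  = 0.61·2.645751 / 0.792401
  = 1.613908 / 0.792401 = 2.037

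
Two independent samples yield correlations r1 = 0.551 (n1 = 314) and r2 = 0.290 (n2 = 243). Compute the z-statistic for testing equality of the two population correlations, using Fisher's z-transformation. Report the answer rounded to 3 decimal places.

3.739

Fisher z-transforms: z1 = atanh(0.551) = 0.619816, z2 = atanh(0.290) = 0.298566; difference d = 0.321250
Var(d) = 1/311 + 1/240 = 0.0032154 + 0.0041667 = 0.0073821
z = d/√Var(d) = 0.321250 / √0.0073821 = 0.321250 / 0.085919 = 3.739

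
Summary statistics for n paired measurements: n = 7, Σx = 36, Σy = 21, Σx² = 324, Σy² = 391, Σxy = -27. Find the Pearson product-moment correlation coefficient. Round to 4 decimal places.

Numerator: nΣxy − (Σx)(Σy) = 7·(-27) − (36)(21) = -945
Denominator: √[(nΣx²−(Σx)²)(nΣy²−(Σy)²)]
  nΣx²−(Σx)² = 7·324 − 1296 = 972;  nΣy²−(Σy)² = 7·391 − 441 = 2296
  √(972·2296) = √2231712 = 1493.8916
r = -945 / 1493.8916 = -0.6326

-0.6326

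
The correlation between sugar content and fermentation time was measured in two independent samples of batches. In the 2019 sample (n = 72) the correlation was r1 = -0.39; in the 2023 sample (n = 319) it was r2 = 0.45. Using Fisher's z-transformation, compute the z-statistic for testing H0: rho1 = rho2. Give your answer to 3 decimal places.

Fisher z-transforms: z1 = atanh(-0.39) = -0.411800, z2 = atanh(0.45) = 0.484700; difference d = -0.896500
Var(d) = 1/69 + 1/316 = 0.0144928 + 0.0031646 = 0.0176574
z = d/√Var(d) = -0.896500 / √0.0176574 = -0.896500 / 0.132881 = -6.747

-6.747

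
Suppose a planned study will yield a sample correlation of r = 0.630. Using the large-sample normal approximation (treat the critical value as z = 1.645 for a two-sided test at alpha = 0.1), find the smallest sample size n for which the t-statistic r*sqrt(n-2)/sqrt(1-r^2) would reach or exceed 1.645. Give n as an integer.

7

r√(n−2)/√(1−r²) ≥ 1.645  ⇔  n−2 ≥ (1.645)²·(1−r²)/r²
(1−r²)/r² = (1−0.396900)/0.396900 = 1.5195
n ≥ 2 + 2.706025·1.5195 = 2 + 4.1118 = 6.1118
⌈6.1118⌉ = 7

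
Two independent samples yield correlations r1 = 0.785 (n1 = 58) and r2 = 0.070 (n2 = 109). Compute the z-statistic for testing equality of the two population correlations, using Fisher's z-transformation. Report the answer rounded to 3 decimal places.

5.946

Fisher z-transforms: z1 = atanh(0.785) = 1.058268, z2 = atanh(0.070) = 0.070115; difference d = 0.988153
Var(d) = 1/55 + 1/106 = 0.0181818 + 0.0094340 = 0.0276158
z = d/√Var(d) = 0.988153 / √0.0276158 = 0.988153 / 0.166180 = 5.946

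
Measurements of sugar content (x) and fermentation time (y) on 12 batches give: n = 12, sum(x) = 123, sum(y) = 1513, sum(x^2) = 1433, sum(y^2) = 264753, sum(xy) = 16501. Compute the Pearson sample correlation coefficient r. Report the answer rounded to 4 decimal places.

Numerator: nΣxy − (Σx)(Σy) = 12·16501 − (123)(1513) = 11913
Denominator: √[(nΣx²−(Σx)²)(nΣy²−(Σy)²)]
  nΣx²−(Σx)² = 12·1433 − 15129 = 2067;  nΣy²−(Σy)² = 12·264753 − 2289169 = 887867
  √(2067·887867) = √1835221089 = 42839.4805
r = 11913 / 42839.4805 = 0.2781

0.2781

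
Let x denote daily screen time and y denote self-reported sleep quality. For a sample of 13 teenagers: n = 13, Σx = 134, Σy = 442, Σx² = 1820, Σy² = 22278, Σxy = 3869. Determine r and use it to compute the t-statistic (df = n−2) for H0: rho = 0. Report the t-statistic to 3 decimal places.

Numerator: nΣxy − (Σx)(Σy) = 13·3869 − (134)(442) = -8931
Denominator: √[(nΣx²−(Σx)²)(nΣy²−(Σy)²)]
  nΣx²−(Σx)² = 13·1820 − 17956 = 5704;  nΣy²−(Σy)² = 13·22278 − 195364 = 94250
  √(5704·94250) = √537602000 = 23186.2459
r = -8931 / 23186.2459 = -0.3852
t = r·√(n−2)/√(1−r²) = -0.3852·√11 / √(1−0.148379) = -1.277564 / 0.922833 = -1.384

-1.384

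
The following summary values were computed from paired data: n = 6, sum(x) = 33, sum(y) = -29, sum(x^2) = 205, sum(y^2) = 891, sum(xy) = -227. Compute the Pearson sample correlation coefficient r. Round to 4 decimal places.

Numerator: nΣxy − (Σx)(Σy) = 6·(-227) − (33)(-29) = -405
Denominator: √[(nΣx²−(Σx)²)(nΣy²−(Σy)²)]
  nΣx²−(Σx)² = 6·205 − 1089 = 141;  nΣy²−(Σy)² = 6·891 − 841 = 4505
  √(141·4505) = √635205 = 796.9975
r = -405 / 796.9975 = -0.5082

-0.5082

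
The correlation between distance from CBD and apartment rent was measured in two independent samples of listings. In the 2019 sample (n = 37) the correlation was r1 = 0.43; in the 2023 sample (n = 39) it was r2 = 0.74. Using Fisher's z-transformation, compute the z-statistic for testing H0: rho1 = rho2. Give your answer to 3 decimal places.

Fisher z-transforms: z1 = atanh(0.43) = 0.459897, z2 = atanh(0.74) = 0.950479; difference d = -0.490582
Var(d) = 1/34 + 1/36 = 0.0294118 + 0.0277778 = 0.0571896
z = d/√Var(d) = -0.490582 / √0.0571896 = -0.490582 / 0.239143 = -2.051

-2.051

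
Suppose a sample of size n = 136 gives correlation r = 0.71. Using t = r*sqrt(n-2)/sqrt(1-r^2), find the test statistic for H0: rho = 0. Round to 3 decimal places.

11.671

1 − r² = 1 − 0.5041 = 0.4959;  √(1−r²) = 0.704202
√(n−2) = √134 = 11.575837
t = r·√(n−2)/√(1−r²) = 0.71 · 11.575837 / 0.704202 = 11.671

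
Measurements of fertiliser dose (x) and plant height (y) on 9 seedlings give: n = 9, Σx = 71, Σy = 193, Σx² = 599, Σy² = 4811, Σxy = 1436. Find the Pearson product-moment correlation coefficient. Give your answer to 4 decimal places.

-0.5353

Numerator: nΣxy − (Σx)(Σy) = 9·1436 − (71)(193) = -779
Denominator: √[(nΣx²−(Σx)²)(nΣy²−(Σy)²)]
  nΣx²−(Σx)² = 9·599 − 5041 = 350;  nΣy²−(Σy)² = 9·4811 − 37249 = 6050
  √(350·6050) = √2117500 = 1455.1632
r = -779 / 1455.1632 = -0.5353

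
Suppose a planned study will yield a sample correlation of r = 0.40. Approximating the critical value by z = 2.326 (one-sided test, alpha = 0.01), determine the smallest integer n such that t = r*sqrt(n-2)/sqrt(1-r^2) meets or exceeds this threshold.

31

Need r·√(n−2)/√(1−r²) ≥ 2.326
√(n−2) ≥ 2.326·√(1−0.1600) / 0.40 = 2.326·0.916515 / 0.40 = 5.3295
n−2 ≥ 28.4036  ⇒  n ≥ 30.4036
Smallest integer n = 31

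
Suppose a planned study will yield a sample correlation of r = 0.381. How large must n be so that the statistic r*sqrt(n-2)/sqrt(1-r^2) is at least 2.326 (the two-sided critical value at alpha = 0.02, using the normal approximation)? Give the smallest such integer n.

r√(n−2)/√(1−r²) ≥ 2.326  ⇔  n−2 ≥ (2.326)²·(1−r²)/r²
(1−r²)/r² = (1−0.145161)/0.145161 = 5.8889
n ≥ 2 + 5.410276·5.8889 = 2 + 31.8606 = 33.8606
⌈33.8606⌉ = 34

34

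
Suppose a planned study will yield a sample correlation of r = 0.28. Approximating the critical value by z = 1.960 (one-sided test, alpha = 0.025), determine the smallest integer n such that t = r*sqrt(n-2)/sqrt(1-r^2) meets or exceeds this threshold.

Need r·√(n−2)/√(1−r²) ≥ 1.960
√(n−2) ≥ 1.960·√(1−0.0784) / 0.28 = 1.960·0.960000 / 0.28 = 6.7200
n−2 ≥ 45.1584  ⇒  n ≥ 47.1584
Smallest integer n = 48

48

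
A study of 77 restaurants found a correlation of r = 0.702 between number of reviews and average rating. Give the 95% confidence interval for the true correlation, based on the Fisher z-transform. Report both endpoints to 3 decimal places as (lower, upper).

(0.567, 0.800)

Fisher z: z_r = atanh(r) = ½·ln((1+0.702)/(1−0.702)) = 0.871233
SE(z) = 1/√(n−3) = 1/√74 = 0.116248
95% ⇒ z* = 1.960; margin = 1.960·0.116248 = 0.227846
CI on z-scale: (0.643387, 1.099079)
Back-transform: tanh(0.643387) = 0.567201, tanh(1.099079) = 0.800168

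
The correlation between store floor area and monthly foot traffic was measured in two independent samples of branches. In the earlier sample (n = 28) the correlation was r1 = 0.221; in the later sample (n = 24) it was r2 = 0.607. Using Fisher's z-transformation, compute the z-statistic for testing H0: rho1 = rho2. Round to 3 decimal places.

-1.620

z1 = atanh(0.221) = 0.224707,  z2 = atanh(0.607) = 0.704157
SE = √(1/(n1−3) + 1/(n2−3)) = √(1/25 + 1/21) = √(0.0400000 + 0.0476190) = √0.0876190 = 0.296005
z = (z1 − z2)/SE = (0.224707 − 0.704157) / 0.296005 = -0.479450 / 0.296005 = -1.620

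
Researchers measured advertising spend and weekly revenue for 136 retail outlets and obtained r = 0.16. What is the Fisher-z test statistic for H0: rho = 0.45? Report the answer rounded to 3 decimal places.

Fisher z: atanh(0.16) = 0.161387, atanh(0.45) = 0.484700
z = (z_r − z_0)·√(n−3) = (0.161387 − 0.484700)·√133 = -0.323313 · 11.532563 = -3.729

-3.729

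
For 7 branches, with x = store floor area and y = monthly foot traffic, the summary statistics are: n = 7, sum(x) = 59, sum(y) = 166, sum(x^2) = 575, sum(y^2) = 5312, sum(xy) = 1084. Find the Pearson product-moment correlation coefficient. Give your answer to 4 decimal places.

-0.9639

Numerator: nΣxy − (Σx)(Σy) = 7·1084 − (59)(166) = -2206
Denominator: √[(nΣx²−(Σx)²)(nΣy²−(Σy)²)]
  nΣx²−(Σx)² = 7·575 − 3481 = 544;  nΣy²−(Σy)² = 7·5312 − 27556 = 9628
  √(544·9628) = √5237632 = 2288.5873
r = -2206 / 2288.5873 = -0.9639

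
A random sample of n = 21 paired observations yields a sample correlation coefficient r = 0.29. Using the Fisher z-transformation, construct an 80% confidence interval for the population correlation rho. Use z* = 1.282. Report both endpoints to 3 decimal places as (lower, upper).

z_r = atanh(0.29) = 0.298566;  SE = 1/√(n−3) = 1/√18 = 0.235702
z-limits: 0.298566 ± 1.282·0.235702 = 0.298566 ± 0.302170 = [-0.003604, 0.600736]
ρ-limits: (tanh -0.003604, tanh 0.600736) = (-0.004, 0.538)

(-0.004, 0.538)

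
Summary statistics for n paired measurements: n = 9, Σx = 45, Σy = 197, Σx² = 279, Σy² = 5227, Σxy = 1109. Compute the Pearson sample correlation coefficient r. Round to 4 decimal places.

0.5579

S_xy = nΣxy − ΣxΣy = 9·1109 − 45·197 = 9981 − 8865 = 1116
S_xx = nΣx² − (Σx)² = 9·279 − 45² = 2511 − 2025 = 486
S_yy = nΣy² − (Σy)² = 9·5227 − 197² = 47043 − 38809 = 8234
r = S_xy / √(S_xx·S_yy) = 1116 / √(486·8234) = 1116 / √4001724 = 1116 / 2000.4310 = 0.5579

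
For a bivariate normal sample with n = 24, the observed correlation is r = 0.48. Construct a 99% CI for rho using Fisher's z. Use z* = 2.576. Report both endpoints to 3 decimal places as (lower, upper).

(-0.039, 0.795)

z_r = atanh(0.48) = 0.522984;  SE = 1/√(n−3) = 1/√21 = 0.218218
z-limits: 0.522984 ± 2.576·0.218218 = 0.522984 ± 0.562130 = [-0.039146, 1.085114]
ρ-limits: (tanh -0.039146, tanh 1.085114) = (-0.039, 0.795)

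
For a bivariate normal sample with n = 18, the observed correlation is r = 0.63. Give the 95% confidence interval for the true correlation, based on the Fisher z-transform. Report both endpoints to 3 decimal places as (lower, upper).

(0.231, 0.848)

z_r = atanh(0.63) = 0.741416;  SE = 1/√(n−3) = 1/√15 = 0.258199
z-limits: 0.741416 ± 1.960·0.258199 = 0.741416 ± 0.506070 = [0.235346, 1.247486]
ρ-limits: (tanh 0.235346, tanh 1.247486) = (0.231, 0.848)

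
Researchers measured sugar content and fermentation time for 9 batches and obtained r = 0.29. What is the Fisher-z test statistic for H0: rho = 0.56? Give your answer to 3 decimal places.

-0.819

z_r = atanh(0.29) = 0.298566,  z_0 = atanh(0.56) = 0.632833
SE = 1/√(n−3) = 1/√6 = 0.408248
z = (z_r − z_0)/SE = (0.298566 − 0.632833) / 0.408248 = -0.334267 / 0.408248 = -0.819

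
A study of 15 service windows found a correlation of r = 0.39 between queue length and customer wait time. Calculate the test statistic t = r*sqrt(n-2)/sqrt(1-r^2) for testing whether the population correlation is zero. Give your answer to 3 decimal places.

1 − r² = 1 − 0.1521 = 0.8479;  √(1−r²) = 0.920815
√(n−2) = √13 = 3.605551
t = r·√(n−2)/√(1−r²) = 0.39 · 3.605551 / 0.920815 = 1.527

1.527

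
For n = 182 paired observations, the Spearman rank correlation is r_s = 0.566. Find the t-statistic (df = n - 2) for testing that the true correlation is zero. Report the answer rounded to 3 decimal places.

9.211

t = r_s·√(n−2) / √(1−r_s²) with r_s = 0.566, n = 182
  = 0.566·√180 / √(1 − 0.320356)
  = 0.566·13.416408 / 0.824405
  = 7.593687 / 0.824405 = 9.211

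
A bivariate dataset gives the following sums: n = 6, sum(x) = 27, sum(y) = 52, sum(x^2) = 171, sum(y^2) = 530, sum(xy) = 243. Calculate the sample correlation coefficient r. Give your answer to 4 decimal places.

0.1436

S_xy = nΣxy − ΣxΣy = 6·243 − 27·52 = 1458 − 1404 = 54
S_xx = nΣx² − (Σx)² = 6·171 − 27² = 1026 − 729 = 297
S_yy = nΣy² − (Σy)² = 6·530 − 52² = 3180 − 2704 = 476
r = S_xy / √(S_xx·S_yy) = 54 / √(297·476) = 54 / √141372 = 54 / 375.9947 = 0.1436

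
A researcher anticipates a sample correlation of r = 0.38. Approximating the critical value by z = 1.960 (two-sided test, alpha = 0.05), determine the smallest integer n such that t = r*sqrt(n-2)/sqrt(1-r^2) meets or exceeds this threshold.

Need r·√(n−2)/√(1−r²) ≥ 1.960
√(n−2) ≥ 1.960·√(1−0.1444) / 0.38 = 1.960·0.924986 / 0.38 = 4.7710
n−2 ≥ 22.7624  ⇒  n ≥ 24.7624
Smallest integer n = 25

25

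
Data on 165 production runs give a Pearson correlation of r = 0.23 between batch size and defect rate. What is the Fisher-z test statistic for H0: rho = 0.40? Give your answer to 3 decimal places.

z_r = atanh(0.23) = 0.234189,  z_0 = atanh(0.40) = 0.423649
SE = 1/√(n−3) = 1/√162 = 0.078567
z = (z_r − z_0)/SE = (0.234189 − 0.423649) / 0.078567 = -0.189460 / 0.078567 = -2.411

-2.411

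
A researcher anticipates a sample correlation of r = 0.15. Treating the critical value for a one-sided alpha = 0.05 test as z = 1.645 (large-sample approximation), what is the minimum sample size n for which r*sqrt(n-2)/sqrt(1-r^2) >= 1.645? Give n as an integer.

120

r√(n−2)/√(1−r²) ≥ 1.645  ⇔  n−2 ≥ (1.645)²·(1−r²)/r²
(1−r²)/r² = (1−0.0225)/0.0225 = 43.4444
n ≥ 2 + 2.706025·43.4444 = 2 + 117.5616 = 119.5616
⌈119.5616⌉ = 120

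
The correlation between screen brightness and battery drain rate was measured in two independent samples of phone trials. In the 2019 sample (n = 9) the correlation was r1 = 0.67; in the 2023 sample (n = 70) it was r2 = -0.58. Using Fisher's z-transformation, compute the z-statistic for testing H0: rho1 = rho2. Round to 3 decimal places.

3.457

z1 = atanh(0.67) = 0.810743,  z2 = atanh(-0.58) = -0.662463
SE = √(1/(n1−3) + 1/(n2−3)) = √(1/6 + 1/67) = √(0.1666667 + 0.0149254) = √0.1815921 = 0.426136
z = (z1 − z2)/SE = (0.810743 − (-0.662463)) / 0.426136 = 1.473206 / 0.426136 = 3.457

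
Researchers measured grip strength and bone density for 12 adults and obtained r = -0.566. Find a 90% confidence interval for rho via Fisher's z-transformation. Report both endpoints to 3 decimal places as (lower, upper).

Fisher z: z_r = atanh(r) = ½·ln((1+(-0.566))/(1−(-0.566))) = -0.641618
SE(z) = 1/√(n−3) = 1/√9 = 0.333333
90% ⇒ z* = 1.645; margin = 1.645·0.333333 = 0.548333
CI on z-scale: (-1.189951, -0.093285)
Back-transform: tanh(-1.189951) = -0.830564, tanh(-0.093285) = -0.093015

(-0.831, -0.093)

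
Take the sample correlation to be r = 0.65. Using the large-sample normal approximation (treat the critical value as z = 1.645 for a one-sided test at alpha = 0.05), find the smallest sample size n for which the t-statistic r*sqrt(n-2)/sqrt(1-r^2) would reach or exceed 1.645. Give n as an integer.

Need r·√(n−2)/√(1−r²) ≥ 1.645
√(n−2) ≥ 1.645·√(1−0.4225) / 0.65 = 1.645·0.759934 / 0.65 = 1.9232
n−2 ≥ 3.6987  ⇒  n ≥ 5.6987
Smallest integer n = 6

6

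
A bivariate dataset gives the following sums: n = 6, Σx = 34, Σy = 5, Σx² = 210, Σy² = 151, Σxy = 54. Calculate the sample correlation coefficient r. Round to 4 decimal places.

0.5088

Numerator: nΣxy − (Σx)(Σy) = 6·54 − (34)(5) = 154
Denominator: √[(nΣx²−(Σx)²)(nΣy²−(Σy)²)]
  nΣx²−(Σx)² = 6·210 − 1156 = 104;  nΣy²−(Σy)² = 6·151 − 25 = 881
  √(104·881) = √91624 = 302.6946
r = 154 / 302.6946 = 0.5088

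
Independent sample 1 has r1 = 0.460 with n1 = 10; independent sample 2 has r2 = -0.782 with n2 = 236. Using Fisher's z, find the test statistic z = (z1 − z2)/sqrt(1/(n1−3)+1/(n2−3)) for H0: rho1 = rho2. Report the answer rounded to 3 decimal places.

z1 = atanh(0.460) = 0.497311,  z2 = atanh(-0.782) = -1.050498
SE = √(1/(n1−3) + 1/(n2−3)) = √(1/7 + 1/233) = √(0.1428571 + 0.0042918) = √0.1471489 = 0.383600
z = (z1 − z2)/SE = (0.497311 − (-1.050498)) / 0.383600 = 1.547809 / 0.383600 = 4.035

4.035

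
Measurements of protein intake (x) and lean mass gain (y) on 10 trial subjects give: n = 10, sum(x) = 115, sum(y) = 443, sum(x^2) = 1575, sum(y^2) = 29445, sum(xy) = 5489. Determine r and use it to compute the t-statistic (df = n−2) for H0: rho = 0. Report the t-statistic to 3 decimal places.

S_xy = nΣxy − ΣxΣy = 10·5489 − 115·443 = 54890 − 50945 = 3945
S_xx = nΣx² − (Σx)² = 10·1575 − 115² = 15750 − 13225 = 2525
S_yy = nΣy² − (Σy)² = 10·29445 − 443² = 294450 − 196249 = 98201
r = S_xy / √(S_xx·S_yy) = 3945 / √(2525·98201) = 3945 / √247957525 = 3945 / 15746.6671 = 0.2505
t = r·√(n−2)/√(1−r²) = 0.2505·√8 / √(1−0.062750) = 0.708521 / 0.968117 = 0.732

0.732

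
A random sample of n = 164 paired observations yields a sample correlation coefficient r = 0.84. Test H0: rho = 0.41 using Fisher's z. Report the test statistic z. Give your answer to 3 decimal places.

9.968

z_r = atanh(0.84) = 1.221174,  z_0 = atanh(0.41) = 0.435611
SE = 1/√(n−3) = 1/√161 = 0.078811
z = (z_r − z_0)/SE = (1.221174 − 0.435611) / 0.078811 = 0.785563 / 0.078811 = 9.968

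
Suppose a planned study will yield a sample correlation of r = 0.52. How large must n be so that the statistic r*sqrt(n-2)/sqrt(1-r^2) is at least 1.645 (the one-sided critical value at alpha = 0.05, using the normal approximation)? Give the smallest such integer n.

10

r√(n−2)/√(1−r²) ≥ 1.645  ⇔  n−2 ≥ (1.645)²·(1−r²)/r²
(1−r²)/r² = (1−0.2704)/0.2704 = 2.6982
n ≥ 2 + 2.706025·2.6982 = 2 + 7.3014 = 9.3014
⌈9.3014⌉ = 10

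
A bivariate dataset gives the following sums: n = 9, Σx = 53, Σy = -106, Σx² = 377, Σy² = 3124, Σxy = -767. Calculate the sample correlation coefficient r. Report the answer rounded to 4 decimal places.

-0.4093

S_xy = nΣxy − ΣxΣy = 9·(-767) − 53·(-106) = -6903 − (-5618) = -1285
S_xx = nΣx² − (Σx)² = 9·377 − 53² = 3393 − 2809 = 584
S_yy = nΣy² − (Σy)² = 9·3124 − (-106)² = 28116 − 11236 = 16880
r = S_xy / √(S_xx·S_yy) = -1285 / √(584·16880) = -1285 / √9857920 = -1285 / 3139.7325 = -0.4093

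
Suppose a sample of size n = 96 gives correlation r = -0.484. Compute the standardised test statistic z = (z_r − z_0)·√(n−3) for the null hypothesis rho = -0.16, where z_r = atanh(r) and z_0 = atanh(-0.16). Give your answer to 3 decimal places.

-3.537

Fisher z: atanh(-0.484) = -0.528195, atanh(-0.16) = -0.161387
z = (z_r − z_0)·√(n−3) = (-0.528195 − (-0.161387))·√93 = -0.366808 · 9.643651 = -3.537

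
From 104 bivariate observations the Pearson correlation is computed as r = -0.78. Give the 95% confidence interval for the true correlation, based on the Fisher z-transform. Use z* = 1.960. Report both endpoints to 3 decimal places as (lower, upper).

Fisher z: z_r = atanh(r) = ½·ln((1+(-0.78))/(1−(-0.78))) = -1.045371
SE(z) = 1/√(n−3) = 1/√101 = 0.099504
95% ⇒ z* = 1.960; margin = 1.960·0.099504 = 0.195028
CI on z-scale: (-1.240399, -0.850343)
Back-transform: tanh(-1.240399) = -0.845569, tanh(-0.850343) = -0.691249

(-0.846, -0.691)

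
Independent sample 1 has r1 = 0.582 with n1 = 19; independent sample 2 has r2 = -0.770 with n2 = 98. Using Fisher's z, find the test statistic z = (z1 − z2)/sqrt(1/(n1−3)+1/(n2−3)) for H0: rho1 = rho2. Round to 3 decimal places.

Fisher z-transforms: z1 = atanh(0.582) = 0.665482, z2 = atanh(-0.770) = -1.020328; difference d = 1.685810
Var(d) = 1/16 + 1/95 = 0.0625000 + 0.0105263 = 0.0730263
z = d/√Var(d) = 1.685810 / √0.0730263 = 1.685810 / 0.270234 = 6.238

6.238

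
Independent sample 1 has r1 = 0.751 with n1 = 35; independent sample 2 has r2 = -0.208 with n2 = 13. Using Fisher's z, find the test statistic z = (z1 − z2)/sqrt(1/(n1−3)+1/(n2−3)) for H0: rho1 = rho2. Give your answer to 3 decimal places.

z1 = atanh(0.751) = 0.975245,  z2 = atanh(-0.208) = -0.211080
SE = √(1/(n1−3) + 1/(n2−3)) = √(1/32 + 1/10) = √(0.0312500 + 0.1000000) = √0.1312500 = 0.362284
z = (z1 − z2)/SE = (0.975245 − (-0.211080)) / 0.362284 = 1.186325 / 0.362284 = 3.275

3.275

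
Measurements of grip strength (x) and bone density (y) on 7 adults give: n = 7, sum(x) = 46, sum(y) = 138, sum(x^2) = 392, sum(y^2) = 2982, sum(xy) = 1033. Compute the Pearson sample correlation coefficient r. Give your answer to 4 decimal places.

0.8237

S_xy = nΣxy − ΣxΣy = 7·1033 − 46·138 = 7231 − 6348 = 883
S_xx = nΣx² − (Σx)² = 7·392 − 46² = 2744 − 2116 = 628
S_yy = nΣy² − (Σy)² = 7·2982 − 138² = 20874 − 19044 = 1830
r = S_xy / √(S_xx·S_yy) = 883 / √(628·1830) = 883 / √1149240 = 883 / 1072.0261 = 0.8237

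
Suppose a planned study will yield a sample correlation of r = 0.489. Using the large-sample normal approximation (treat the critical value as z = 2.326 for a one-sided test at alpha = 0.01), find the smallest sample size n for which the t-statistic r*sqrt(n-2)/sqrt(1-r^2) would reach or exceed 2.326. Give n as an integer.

Need r·√(n−2)/√(1−r²) ≥ 2.326
√(n−2) ≥ 2.326·√(1−0.239121) / 0.489 = 2.326·0.872284 / 0.489 = 4.1491
n−2 ≥ 17.2150  ⇒  n ≥ 19.2150
Smallest integer n = 20

20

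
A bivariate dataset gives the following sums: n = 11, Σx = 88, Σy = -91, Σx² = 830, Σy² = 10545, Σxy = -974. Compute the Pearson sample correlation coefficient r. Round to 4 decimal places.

Numerator: nΣxy − (Σx)(Σy) = 11·(-974) − (88)(-91) = -2706
Denominator: √[(nΣx²−(Σx)²)(nΣy²−(Σy)²)]
  nΣx²−(Σx)² = 11·830 − 7744 = 1386;  nΣy²−(Σy)² = 11·10545 − 8281 = 107714
  √(1386·107714) = √149291604 = 12218.4943
r = -2706 / 12218.4943 = -0.2215

-0.2215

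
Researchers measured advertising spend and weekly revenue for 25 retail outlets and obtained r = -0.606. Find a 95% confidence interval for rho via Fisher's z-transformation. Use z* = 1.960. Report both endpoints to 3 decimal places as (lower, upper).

Fisher z: z_r = atanh(r) = ½·ln((1+(-0.606))/(1−(-0.606))) = -0.702575
SE(z) = 1/√(n−3) = 1/√22 = 0.213201
95% ⇒ z* = 1.960; margin = 1.960·0.213201 = 0.417874
CI on z-scale: (-1.120449, -0.284701)
Back-transform: tanh(-1.120449) = -0.807725, tanh(-0.284701) = -0.277250

(-0.808, -0.277)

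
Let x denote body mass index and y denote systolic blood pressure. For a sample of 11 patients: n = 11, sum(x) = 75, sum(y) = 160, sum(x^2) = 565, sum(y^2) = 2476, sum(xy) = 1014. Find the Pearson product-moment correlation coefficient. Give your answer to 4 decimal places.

-0.8611

Numerator: nΣxy − (Σx)(Σy) = 11·1014 − (75)(160) = -846
Denominator: √[(nΣx²−(Σx)²)(nΣy²−(Σy)²)]
  nΣx²−(Σx)² = 11·565 − 5625 = 590;  nΣy²−(Σy)² = 11·2476 − 25600 = 1636
  √(590·1636) = √965240 = 982.4663
r = -846 / 982.4663 = -0.8611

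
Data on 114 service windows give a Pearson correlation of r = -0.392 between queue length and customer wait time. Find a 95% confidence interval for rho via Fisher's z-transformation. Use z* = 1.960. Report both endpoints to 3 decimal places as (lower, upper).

(-0.537, -0.224)

Fisher z: z_r = atanh(r) = ½·ln((1+(-0.392))/(1−(-0.392))) = -0.414161
SE(z) = 1/√(n−3) = 1/√111 = 0.094916
95% ⇒ z* = 1.960; margin = 1.960·0.094916 = 0.186035
CI on z-scale: (-0.600196, -0.228126)
Back-transform: tanh(-0.600196) = -0.537189, tanh(-0.228126) = -0.224249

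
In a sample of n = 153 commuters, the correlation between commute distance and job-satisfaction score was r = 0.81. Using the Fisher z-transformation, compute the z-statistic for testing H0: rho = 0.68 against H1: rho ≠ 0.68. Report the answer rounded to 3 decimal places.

3.649

z_r = atanh(0.81) = 1.127029,  z_0 = atanh(0.68) = 0.829114
SE = 1/√(n−3) = 1/√150 = 0.081650
z = (z_r − z_0)/SE = (1.127029 − 0.829114) / 0.081650 = 0.297915 / 0.081650 = 3.649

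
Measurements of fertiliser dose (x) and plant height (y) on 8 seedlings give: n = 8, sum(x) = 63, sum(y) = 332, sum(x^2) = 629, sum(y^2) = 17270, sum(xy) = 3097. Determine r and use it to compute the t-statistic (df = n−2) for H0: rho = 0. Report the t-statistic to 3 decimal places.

S_xy = nΣxy − ΣxΣy = 8·3097 − 63·332 = 24776 − 20916 = 3860
S_xx = nΣx² − (Σx)² = 8·629 − 63² = 5032 − 3969 = 1063
S_yy = nΣy² − (Σy)² = 8·17270 − 332² = 138160 − 110224 = 27936
r = S_xy / √(S_xx·S_yy) = 3860 / √(1063·27936) = 3860 / √29695968 = 3860 / 5449.4007 = 0.7083
t = r·√(n−2)/√(1−r²) = 0.7083·√6 / √(1−0.501689) = 1.734974 / 0.705911 = 2.458

2.458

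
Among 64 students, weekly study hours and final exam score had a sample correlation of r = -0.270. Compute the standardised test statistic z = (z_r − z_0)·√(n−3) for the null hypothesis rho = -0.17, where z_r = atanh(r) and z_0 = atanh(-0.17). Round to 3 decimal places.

z_r = atanh(-0.270) = -0.276864,  z_0 = atanh(-0.17) = -0.171667
SE = 1/√(n−3) = 1/√61 = 0.128037
z = (z_r − z_0)/SE = (-0.276864 − (-0.171667)) / 0.128037 = -0.105197 / 0.128037 = -0.822

-0.822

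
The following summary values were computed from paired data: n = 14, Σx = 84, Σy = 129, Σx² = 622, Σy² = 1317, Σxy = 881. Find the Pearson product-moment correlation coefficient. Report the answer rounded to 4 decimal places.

0.8694

S_xy = nΣxy − ΣxΣy = 14·881 − 84·129 = 12334 − 10836 = 1498
S_xx = nΣx² − (Σx)² = 14·622 − 84² = 8708 − 7056 = 1652
S_yy = nΣy² − (Σy)² = 14·1317 − 129² = 18438 − 16641 = 1797
r = S_xy / √(S_xx·S_yy) = 1498 / √(1652·1797) = 1498 / √2968644 = 1498 / 1722.9753 = 0.8694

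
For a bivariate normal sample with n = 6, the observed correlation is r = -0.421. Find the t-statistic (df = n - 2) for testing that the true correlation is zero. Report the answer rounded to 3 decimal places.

-0.928

t = r·√(n−2) / √(1−r²) with r = -0.421, n = 6
  = -0.421·√4 / √(1 − 0.177241)
  = -0.421·2.000000 / 0.907061
  = -0.842000 / 0.907061 = -0.928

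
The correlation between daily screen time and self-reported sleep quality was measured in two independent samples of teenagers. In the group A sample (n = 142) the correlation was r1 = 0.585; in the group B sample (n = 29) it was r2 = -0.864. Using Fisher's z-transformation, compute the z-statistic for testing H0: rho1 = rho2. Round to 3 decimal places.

9.262

z1 = atanh(0.585) = 0.670031,  z2 = atanh(-0.864) = -1.308913
SE = √(1/(n1−3) + 1/(n2−3)) = √(1/139 + 1/26) = √(0.0071942 + 0.0384615) = √0.0456557 = 0.213672
z = (z1 − z2)/SE = (0.670031 − (-1.308913)) / 0.213672 = 1.978944 / 0.213672 = 9.262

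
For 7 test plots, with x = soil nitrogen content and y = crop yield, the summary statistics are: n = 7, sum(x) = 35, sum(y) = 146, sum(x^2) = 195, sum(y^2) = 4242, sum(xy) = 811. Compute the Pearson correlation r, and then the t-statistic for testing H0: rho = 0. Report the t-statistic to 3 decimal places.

1.374

Numerator: nΣxy − (Σx)(Σy) = 7·811 − (35)(146) = 567
Denominator: √[(nΣx²−(Σx)²)(nΣy²−(Σy)²)]
  nΣx²−(Σx)² = 7·195 − 1225 = 140;  nΣy²−(Σy)² = 7·4242 − 21316 = 8378
  √(140·8378) = √1172920 = 1083.0143
r = 567 / 1083.0143 = 0.5235
t = r·√(n−2)/√(1−r²) = 0.5235·√5 / √(1−0.274052) = 1.170582 / 0.852026 = 1.374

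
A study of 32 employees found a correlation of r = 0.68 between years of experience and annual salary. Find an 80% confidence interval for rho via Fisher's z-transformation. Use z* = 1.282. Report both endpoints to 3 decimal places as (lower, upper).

Fisher z: z_r = atanh(r) = ½·ln((1+0.68)/(1−0.68)) = 0.829114
SE(z) = 1/√(n−3) = 1/√29 = 0.185695
80% ⇒ z* = 1.282; margin = 1.282·0.185695 = 0.238061
CI on z-scale: (0.591053, 1.067175)
Back-transform: tanh(0.591053) = 0.530653, tanh(1.067175) = 0.788395

(0.531, 0.788)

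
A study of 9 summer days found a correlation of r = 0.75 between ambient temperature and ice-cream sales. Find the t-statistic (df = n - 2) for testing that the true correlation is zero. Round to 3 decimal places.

1 − r² = 1 − 0.5625 = 0.4375;  √(1−r²) = 0.661438
√(n−2) = √7 = 2.645751
t = r·√(n−2)/√(1−r²) = 0.75 · 2.645751 / 0.661438 = 3.000

3.000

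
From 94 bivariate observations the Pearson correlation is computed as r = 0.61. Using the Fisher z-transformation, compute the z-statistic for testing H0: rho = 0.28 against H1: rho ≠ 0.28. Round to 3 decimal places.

4.018

z_r = atanh(0.61) = 0.708921,  z_0 = atanh(0.28) = 0.287682
SE = 1/√(n−3) = 1/√91 = 0.104828
z = (z_r − z_0)/SE = (0.708921 − 0.287682) / 0.104828 = 0.421239 / 0.104828 = 4.018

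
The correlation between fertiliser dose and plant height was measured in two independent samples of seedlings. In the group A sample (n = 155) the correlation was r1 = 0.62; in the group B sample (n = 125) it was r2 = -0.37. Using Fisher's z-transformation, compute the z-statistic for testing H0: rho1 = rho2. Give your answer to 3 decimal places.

Fisher z-transforms: z1 = atanh(0.62) = 0.725005, z2 = atanh(-0.37) = -0.388423; difference d = 1.113428
Var(d) = 1/152 + 1/122 = 0.0065789 + 0.0081967 = 0.0147756
z = d/√Var(d) = 1.113428 / √0.0147756 = 1.113428 / 0.121555 = 9.160

9.160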